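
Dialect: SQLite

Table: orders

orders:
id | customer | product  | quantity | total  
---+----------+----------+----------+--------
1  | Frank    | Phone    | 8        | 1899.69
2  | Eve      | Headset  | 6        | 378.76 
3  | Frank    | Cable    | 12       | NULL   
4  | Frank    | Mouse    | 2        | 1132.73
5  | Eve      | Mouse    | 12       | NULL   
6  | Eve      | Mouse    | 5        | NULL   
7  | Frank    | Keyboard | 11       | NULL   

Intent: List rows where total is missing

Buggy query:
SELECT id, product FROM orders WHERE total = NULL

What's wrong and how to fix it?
Bug: '= NULL' is always unknown in SQL three-valued logic, so no rows match

Fix: Replace '= NULL' with 'IS NULL'

Corrected query:
SELECT id, product FROM orders WHERE total IS NULL

Result:
id | product 
---+---------
3  | Cable   
5  | Mouse   
6  | Mouse   
7  | Keyboard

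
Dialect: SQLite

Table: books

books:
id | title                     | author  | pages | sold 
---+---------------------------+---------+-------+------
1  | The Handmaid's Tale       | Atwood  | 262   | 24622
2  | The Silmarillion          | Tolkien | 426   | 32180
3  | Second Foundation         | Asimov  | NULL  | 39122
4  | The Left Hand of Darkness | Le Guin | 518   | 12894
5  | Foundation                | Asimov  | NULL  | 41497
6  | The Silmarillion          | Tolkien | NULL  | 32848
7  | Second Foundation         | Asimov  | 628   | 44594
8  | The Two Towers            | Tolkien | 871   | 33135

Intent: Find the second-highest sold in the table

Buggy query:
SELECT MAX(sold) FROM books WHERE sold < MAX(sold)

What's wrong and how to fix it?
Bug: The inner MAX is an aggregate inside WHERE, which is not allowed

Fix: Compute the overall MAX in a subquery, then take MAX of rows below it

Corrected query:
SELECT MAX(sold) FROM books WHERE sold < (SELECT MAX(sold) FROM books)

Result:
MAX(sold)
---------
41497    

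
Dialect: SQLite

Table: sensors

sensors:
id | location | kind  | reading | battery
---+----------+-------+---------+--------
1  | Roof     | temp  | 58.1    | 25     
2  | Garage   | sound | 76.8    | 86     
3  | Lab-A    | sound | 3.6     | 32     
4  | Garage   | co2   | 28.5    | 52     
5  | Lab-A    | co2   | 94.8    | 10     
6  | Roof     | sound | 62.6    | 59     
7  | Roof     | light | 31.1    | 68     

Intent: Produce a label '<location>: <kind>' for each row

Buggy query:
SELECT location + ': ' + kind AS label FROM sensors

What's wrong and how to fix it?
Bug: '+' is numeric addition; on text columns SQLite converts them to 0 instead of concatenating

Fix: Replace + with || to concatenate text

Corrected query:
SELECT location || ': ' || kind AS label FROM sensors

Result:
label        
-------------
Roof: temp   
Garage: sound
Lab-A: sound 
Garage: co2  
Lab-A: co2   
Roof: sound  
Roof: light  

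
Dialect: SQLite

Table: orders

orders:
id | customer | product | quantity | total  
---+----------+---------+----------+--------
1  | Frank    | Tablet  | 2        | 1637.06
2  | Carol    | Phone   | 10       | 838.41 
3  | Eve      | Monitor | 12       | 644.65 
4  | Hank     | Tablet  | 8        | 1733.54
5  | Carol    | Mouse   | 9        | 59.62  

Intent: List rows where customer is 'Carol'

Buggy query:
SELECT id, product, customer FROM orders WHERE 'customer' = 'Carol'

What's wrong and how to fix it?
Bug: Single quotes denote string literals in SQL; the column name is being compared as a constant string

Fix: Reference the column as customer without single quotes

Corrected query:
SELECT id, product, customer FROM orders WHERE customer = 'Carol'

Result:
id | product | customer
---+---------+---------
2  | Phone   | Carol   
5  | Mouse   | Carol   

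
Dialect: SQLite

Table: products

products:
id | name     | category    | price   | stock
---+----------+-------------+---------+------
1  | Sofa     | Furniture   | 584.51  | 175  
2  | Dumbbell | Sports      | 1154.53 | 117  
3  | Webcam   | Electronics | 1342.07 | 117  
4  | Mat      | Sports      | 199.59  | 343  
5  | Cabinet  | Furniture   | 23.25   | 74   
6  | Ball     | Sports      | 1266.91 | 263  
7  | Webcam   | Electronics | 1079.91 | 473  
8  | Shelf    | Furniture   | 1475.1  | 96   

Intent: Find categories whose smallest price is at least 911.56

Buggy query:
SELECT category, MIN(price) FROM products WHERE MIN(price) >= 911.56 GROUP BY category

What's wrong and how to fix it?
Bug: Aggregates like MIN are computed per group after WHERE runs

Fix: Use HAVING for the per-group MIN condition

Corrected query:
SELECT category, MIN(price) FROM products GROUP BY category HAVING MIN(price) >= 911.56

Result:
category    | MIN(price)
------------+-----------
Electronics | 1079.91   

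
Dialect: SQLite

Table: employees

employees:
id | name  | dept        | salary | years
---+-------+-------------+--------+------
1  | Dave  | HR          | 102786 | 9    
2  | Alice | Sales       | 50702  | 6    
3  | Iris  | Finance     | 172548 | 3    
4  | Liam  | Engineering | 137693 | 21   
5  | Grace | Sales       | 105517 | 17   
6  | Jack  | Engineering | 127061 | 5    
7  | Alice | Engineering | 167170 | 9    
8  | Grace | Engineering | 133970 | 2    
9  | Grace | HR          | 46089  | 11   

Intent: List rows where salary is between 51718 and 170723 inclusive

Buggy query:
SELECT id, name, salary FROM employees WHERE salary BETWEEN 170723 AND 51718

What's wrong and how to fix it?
Bug: The bounds are reversed; BETWEEN a AND b requires a <= b to match anything

Fix: Write BETWEEN 51718 AND 170723

Corrected query:
SELECT id, name, salary FROM employees WHERE salary BETWEEN 51718 AND 170723

Result:
id | name  | salary
---+-------+-------
1  | Dave  | 102786
4  | Liam  | 137693
5  | Grace | 105517
6  | Jack  | 127061
7  | Alice | 167170
8  | Grace | 133970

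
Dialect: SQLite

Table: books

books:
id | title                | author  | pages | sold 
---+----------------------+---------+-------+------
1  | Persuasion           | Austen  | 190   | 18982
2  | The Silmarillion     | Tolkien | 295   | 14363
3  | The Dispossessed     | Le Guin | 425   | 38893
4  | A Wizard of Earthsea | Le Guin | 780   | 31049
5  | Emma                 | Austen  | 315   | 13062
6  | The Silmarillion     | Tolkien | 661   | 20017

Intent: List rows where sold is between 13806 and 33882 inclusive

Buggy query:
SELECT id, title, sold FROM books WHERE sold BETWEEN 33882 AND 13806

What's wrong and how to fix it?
Bug: The bounds are reversed; BETWEEN a AND b requires a <= b to match anything

Fix: Swap the bounds so the smaller value comes first

Corrected query:
SELECT id, title, sold FROM books WHERE sold BETWEEN 13806 AND 33882

Result:
id | title                | sold 
---+----------------------+------
1  | Persuasion           | 18982
2  | The Silmarillion     | 14363
4  | A Wizard of Earthsea | 31049
6  | The Silmarillion     | 20017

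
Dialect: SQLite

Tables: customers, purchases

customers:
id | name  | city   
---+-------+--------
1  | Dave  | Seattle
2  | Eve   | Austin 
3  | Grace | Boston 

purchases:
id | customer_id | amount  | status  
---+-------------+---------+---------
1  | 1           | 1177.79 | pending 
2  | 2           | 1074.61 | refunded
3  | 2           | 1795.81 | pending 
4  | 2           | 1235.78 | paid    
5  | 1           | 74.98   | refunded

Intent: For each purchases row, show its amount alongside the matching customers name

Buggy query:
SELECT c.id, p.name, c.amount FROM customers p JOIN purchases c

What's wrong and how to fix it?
Bug: JOIN with no ON clause produces a cartesian product; every purchases row pairs with every customers row

Fix: Specify the join condition linking the foreign key to the parent id

Corrected query:
SELECT c.id, p.name, c.amount FROM customers p JOIN purchases c ON c.customer_id = p.id

Result:
id | name | amount 
---+------+--------
1  | Dave | 1177.79
2  | Eve  | 1074.61
3  | Eve  | 1795.81
4  | Eve  | 1235.78
5  | Dave | 74.98  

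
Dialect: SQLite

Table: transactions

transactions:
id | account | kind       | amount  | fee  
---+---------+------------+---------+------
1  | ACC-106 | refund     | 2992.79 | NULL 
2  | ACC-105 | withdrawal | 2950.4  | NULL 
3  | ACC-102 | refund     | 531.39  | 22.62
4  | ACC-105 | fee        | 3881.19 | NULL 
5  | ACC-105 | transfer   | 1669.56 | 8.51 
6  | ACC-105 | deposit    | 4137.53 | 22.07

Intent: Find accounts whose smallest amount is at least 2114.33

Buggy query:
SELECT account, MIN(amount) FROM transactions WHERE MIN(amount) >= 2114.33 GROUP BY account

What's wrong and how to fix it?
Bug: Aggregates like MIN are computed per group after WHERE runs

Fix: Use HAVING for the per-group MIN condition

Corrected query:
SELECT account, MIN(amount) FROM transactions GROUP BY account HAVING MIN(amount) >= 2114.33

Result:
account | MIN(amount)
--------+------------
ACC-106 | 2992.79    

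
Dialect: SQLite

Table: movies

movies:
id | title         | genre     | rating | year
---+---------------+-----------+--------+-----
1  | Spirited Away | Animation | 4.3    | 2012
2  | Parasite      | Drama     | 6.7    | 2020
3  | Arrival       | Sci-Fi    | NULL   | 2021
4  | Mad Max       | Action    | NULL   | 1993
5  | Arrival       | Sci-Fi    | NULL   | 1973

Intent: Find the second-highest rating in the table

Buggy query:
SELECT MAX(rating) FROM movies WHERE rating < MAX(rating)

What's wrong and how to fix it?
Bug: The inner MAX is an aggregate inside WHERE, which is not allowed

Fix: Put the inner MAX in a scalar subquery

Corrected query:
SELECT MAX(rating) FROM movies WHERE rating < (SELECT MAX(rating) FROM movies)

Result:
MAX(rating)
-----------
4.3        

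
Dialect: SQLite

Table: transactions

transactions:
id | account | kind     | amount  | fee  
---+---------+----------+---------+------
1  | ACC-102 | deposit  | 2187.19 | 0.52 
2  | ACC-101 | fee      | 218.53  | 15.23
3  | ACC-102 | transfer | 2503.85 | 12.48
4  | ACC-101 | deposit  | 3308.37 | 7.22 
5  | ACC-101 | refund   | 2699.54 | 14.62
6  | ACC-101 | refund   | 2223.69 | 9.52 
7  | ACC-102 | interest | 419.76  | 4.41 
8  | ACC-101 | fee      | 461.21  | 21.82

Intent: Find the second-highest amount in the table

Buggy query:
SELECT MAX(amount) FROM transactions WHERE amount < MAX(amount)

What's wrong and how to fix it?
Bug: MAX(amount) on the right of the comparison is an aggregate-in-WHERE error

Fix: Compute the overall MAX in a subquery, then take MAX of rows below it

Corrected query:
SELECT MAX(amount) FROM transactions WHERE amount < (SELECT MAX(amount) FROM transactions)

Result:
MAX(amount)
-----------
2699.54    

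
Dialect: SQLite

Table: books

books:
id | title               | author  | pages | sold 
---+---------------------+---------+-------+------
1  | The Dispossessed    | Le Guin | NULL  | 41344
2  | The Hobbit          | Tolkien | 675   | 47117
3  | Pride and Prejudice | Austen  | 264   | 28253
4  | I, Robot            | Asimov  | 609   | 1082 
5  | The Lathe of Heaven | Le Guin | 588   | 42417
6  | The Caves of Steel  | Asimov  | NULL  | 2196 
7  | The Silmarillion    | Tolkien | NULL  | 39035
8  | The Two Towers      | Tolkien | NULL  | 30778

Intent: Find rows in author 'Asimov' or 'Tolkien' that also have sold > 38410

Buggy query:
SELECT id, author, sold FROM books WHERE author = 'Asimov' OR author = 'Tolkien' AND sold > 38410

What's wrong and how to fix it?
Bug: AND binds tighter than OR, so this parses as author = 'Asimov' OR (author = 'Tolkien' AND sold > 38410)

Fix: Group the OR with parentheses (or use IN), then AND the threshold

Corrected query:
SELECT id, author, sold FROM books WHERE (author = 'Asimov' OR author = 'Tolkien') AND sold > 38410

Result:
id | author  | sold 
---+---------+------
2  | Tolkien | 47117
7  | Tolkien | 39035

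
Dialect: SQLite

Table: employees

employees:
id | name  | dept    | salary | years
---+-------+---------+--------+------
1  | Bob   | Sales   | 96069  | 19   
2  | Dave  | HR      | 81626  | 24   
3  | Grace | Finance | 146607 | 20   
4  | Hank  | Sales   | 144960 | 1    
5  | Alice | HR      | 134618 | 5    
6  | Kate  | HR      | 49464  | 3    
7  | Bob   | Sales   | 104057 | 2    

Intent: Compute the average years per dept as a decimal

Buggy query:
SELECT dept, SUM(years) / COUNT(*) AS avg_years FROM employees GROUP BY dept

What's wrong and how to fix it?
Bug: SUM(years) and COUNT(*) are both integers; the division truncates the fractional part

Fix: Multiply by 1.0 (or CAST to REAL) to force floating-point division

Corrected query:
SELECT dept, SUM(years) * 1.0 / COUNT(*) AS avg_years FROM employees GROUP BY dept

Result:
dept    | avg_years
--------+----------
Finance | 20       
HR      | 10.666667
Sales   | 7.333333 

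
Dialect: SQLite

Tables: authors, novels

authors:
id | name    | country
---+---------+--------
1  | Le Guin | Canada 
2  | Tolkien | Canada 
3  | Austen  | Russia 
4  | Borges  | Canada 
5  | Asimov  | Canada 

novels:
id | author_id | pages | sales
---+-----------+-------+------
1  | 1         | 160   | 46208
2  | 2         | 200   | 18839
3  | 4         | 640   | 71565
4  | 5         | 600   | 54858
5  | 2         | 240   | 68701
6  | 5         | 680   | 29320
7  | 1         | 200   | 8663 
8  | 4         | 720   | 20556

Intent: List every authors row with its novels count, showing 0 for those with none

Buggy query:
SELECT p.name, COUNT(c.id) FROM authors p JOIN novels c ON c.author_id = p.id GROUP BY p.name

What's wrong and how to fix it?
Bug: An inner join excludes parents with zero children

Fix: Use LEFT JOIN so parents without children still appear (COUNT(c.id) gives 0)

Corrected query:
SELECT p.name, COUNT(c.id) FROM authors p LEFT JOIN novels c ON c.author_id = p.id GROUP BY p.name

Result:
name    | COUNT(c.id)
--------+------------
Asimov  | 2          
Austen  | 0          
Borges  | 2          
Le Guin | 2          
Tolkien | 2          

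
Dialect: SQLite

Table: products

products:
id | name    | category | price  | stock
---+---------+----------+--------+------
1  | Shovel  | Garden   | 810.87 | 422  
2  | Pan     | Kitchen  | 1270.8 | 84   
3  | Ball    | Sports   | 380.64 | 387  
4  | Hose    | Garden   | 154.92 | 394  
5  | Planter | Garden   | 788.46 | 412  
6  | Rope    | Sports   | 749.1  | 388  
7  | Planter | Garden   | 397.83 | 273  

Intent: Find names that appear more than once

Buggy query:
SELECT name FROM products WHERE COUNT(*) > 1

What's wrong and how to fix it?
Bug: WHERE can't reference COUNT(*); aggregates are computed after WHERE

Fix: Group first, then use HAVING for the count condition

Corrected query:
SELECT name FROM products GROUP BY name HAVING COUNT(*) > 1

Result:
name   
-------
Planter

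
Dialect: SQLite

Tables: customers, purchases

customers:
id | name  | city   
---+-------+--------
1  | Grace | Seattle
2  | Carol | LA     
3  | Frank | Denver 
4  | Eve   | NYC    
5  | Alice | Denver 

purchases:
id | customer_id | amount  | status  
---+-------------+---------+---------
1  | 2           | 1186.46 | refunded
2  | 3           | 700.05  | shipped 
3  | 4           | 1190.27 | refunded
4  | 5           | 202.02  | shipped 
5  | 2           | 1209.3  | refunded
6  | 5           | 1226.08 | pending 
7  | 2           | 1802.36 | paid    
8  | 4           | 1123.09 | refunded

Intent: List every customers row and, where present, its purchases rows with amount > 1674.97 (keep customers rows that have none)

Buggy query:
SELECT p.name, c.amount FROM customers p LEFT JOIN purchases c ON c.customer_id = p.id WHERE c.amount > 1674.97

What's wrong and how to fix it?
Bug: A WHERE condition on the right-hand table after LEFT JOIN drops unmatched parents

Fix: Move the right-table condition into the ON clause so unmatched parents are kept

Corrected query:
SELECT p.name, c.amount FROM customers p LEFT JOIN purchases c ON c.customer_id = p.id AND c.amount > 1674.97

Result:
name  | amount 
------+--------
Grace | NULL   
Carol | 1802.36
Frank | NULL   
Eve   | NULL   
Alice | NULL   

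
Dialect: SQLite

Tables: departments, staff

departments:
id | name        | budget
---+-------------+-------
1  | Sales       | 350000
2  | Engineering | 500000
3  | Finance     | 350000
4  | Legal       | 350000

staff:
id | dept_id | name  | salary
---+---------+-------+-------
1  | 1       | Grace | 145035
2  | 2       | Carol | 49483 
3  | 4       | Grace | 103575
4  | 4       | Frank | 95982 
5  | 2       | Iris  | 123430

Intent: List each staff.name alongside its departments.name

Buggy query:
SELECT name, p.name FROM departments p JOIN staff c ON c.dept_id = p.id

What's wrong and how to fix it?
Bug: 'name' exists in both joined tables, so the database can't tell which one is meant

Fix: Prefix ambiguous columns with the table alias

Corrected query:
SELECT c.name, p.name FROM departments p JOIN staff c ON c.dept_id = p.id

Result:
name  | name       
------+------------
Grace | Sales      
Carol | Engineering
Grace | Legal      
Frank | Legal      
Iris  | Engineering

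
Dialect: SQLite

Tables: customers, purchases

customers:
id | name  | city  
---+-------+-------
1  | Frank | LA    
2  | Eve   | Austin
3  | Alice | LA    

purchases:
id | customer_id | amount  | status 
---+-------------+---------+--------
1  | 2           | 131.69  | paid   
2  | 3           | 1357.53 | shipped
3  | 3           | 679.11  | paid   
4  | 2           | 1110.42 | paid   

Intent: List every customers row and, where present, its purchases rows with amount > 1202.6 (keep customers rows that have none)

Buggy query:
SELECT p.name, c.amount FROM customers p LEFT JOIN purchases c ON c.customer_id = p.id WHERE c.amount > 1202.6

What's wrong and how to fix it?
Bug: Filtering c.amount in WHERE discards the NULL rows produced by LEFT JOIN, turning it into an inner join

Fix: Move the right-table condition into the ON clause so unmatched parents are kept

Corrected query:
SELECT p.name, c.amount FROM customers p LEFT JOIN purchases c ON c.customer_id = p.id AND c.amount > 1202.6

Result:
name  | amount 
------+--------
Frank | NULL   
Eve   | NULL   
Alice | 1357.53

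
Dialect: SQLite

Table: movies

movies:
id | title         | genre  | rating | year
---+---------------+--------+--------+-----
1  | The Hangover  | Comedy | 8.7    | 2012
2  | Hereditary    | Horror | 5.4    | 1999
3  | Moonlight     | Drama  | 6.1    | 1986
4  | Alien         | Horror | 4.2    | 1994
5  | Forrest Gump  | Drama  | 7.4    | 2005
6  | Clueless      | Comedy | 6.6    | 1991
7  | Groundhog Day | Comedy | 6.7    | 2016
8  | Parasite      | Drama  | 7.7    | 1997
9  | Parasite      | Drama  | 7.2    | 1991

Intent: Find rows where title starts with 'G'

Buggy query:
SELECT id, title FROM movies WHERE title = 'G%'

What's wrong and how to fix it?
Bug: '=' compares the literal string including the % character; pattern matching needs LIKE

Fix: Replace '=' with LIKE so 'G%' is treated as a pattern

Corrected query:
SELECT id, title FROM movies WHERE title LIKE 'G%'

Result:
id | title        
---+--------------
7  | Groundhog Day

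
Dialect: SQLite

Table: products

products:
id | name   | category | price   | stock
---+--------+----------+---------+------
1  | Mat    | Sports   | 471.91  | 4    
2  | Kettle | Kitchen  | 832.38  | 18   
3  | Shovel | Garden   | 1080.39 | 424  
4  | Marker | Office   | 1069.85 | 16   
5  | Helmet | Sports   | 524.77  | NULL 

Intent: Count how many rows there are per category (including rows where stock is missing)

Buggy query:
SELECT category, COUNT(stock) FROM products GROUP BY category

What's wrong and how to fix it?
Bug: COUNT(stock) skips NULLs, so groups with missing stock are undercounted

Fix: Use COUNT(*) to count all rows regardless of NULL

Corrected query:
SELECT category, COUNT(*) FROM products GROUP BY category

Result:
category | COUNT(*)
---------+---------
Garden   | 1       
Kitchen  | 1       
Office   | 1       
Sports   | 2       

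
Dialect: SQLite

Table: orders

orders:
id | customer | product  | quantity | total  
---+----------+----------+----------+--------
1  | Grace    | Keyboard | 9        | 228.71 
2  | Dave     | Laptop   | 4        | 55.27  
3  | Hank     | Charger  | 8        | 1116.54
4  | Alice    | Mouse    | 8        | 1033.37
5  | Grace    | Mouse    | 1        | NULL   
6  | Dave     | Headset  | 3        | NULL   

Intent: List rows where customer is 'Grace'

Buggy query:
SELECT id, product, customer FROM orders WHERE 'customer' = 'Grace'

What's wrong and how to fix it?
Bug: 'customer' in single quotes is a string literal, not the column; the comparison is literal-vs-literal and never true

Fix: Reference the column as customer without single quotes

Corrected query:
SELECT id, product, customer FROM orders WHERE customer = 'Grace'

Result:
id | product  | customer
---+----------+---------
1  | Keyboard | Grace   
5  | Mouse    | Grace   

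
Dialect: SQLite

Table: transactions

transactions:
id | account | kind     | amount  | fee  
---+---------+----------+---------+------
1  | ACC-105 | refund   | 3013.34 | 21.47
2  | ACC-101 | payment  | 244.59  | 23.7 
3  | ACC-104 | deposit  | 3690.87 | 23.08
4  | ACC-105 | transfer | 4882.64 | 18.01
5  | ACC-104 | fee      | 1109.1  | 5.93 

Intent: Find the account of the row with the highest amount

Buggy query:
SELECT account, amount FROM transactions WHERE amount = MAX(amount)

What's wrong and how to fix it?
Bug: WHERE is evaluated per row; an aggregate over the whole table isn't defined there

Fix: Use a subquery: WHERE amount = (SELECT MAX(amount) FROM transactions)

Corrected query:
SELECT account, amount FROM transactions WHERE amount = (SELECT MAX(amount) FROM transactions)

Result:
account | amount 
--------+--------
ACC-105 | 4882.64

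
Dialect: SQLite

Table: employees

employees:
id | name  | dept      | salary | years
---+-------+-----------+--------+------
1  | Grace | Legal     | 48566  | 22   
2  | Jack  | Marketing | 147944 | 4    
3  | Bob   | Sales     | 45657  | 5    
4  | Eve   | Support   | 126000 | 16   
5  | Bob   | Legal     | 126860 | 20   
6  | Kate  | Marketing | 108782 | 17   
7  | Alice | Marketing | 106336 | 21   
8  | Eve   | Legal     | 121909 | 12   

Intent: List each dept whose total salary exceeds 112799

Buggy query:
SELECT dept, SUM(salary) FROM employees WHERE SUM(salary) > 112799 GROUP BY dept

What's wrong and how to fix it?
Bug: SUM(salary) is an aggregate, but WHERE filters rows before aggregation

Fix: Move the aggregate condition to a HAVING clause

Corrected query:
SELECT dept, SUM(salary) FROM employees GROUP BY dept HAVING SUM(salary) > 112799

Result:
dept      | SUM(salary)
----------+------------
Legal     | 297335     
Marketing | 363062     
Support   | 126000     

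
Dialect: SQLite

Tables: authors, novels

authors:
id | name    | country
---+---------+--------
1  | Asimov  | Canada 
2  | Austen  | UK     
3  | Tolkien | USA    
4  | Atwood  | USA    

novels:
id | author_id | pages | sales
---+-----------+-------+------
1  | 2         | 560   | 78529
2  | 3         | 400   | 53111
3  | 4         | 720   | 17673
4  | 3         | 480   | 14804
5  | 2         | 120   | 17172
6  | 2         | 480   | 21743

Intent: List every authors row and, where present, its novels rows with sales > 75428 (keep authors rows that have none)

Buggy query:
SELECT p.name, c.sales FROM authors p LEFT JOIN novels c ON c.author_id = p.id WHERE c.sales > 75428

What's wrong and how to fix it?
Bug: A WHERE condition on the right-hand table after LEFT JOIN drops unmatched parents

Fix: Put 'c.sales > 75428' in the JOIN's ON clause instead of WHERE

Corrected query:
SELECT p.name, c.sales FROM authors p LEFT JOIN novels c ON c.author_id = p.id AND c.sales > 75428

Result:
name    | sales
--------+------
Asimov  | NULL 
Austen  | 78529
Tolkien | NULL 
Atwood  | NULL 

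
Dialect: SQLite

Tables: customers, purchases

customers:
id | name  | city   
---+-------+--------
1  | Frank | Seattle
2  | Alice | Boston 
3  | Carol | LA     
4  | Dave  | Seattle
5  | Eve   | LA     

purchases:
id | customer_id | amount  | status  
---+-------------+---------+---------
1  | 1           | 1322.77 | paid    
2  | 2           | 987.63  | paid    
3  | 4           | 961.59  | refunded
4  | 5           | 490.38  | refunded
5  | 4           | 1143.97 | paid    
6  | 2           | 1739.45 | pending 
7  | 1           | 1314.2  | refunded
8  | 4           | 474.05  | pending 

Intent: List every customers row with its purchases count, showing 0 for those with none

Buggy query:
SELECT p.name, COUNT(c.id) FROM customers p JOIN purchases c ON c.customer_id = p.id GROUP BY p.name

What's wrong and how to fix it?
Bug: INNER JOIN drops customers rows that have no matching purchases rows

Fix: Use LEFT JOIN so parents without children still appear (COUNT(c.id) gives 0)

Corrected query:
SELECT p.name, COUNT(c.id) FROM customers p LEFT JOIN purchases c ON c.customer_id = p.id GROUP BY p.name

Result:
name  | COUNT(c.id)
------+------------
Alice | 2          
Carol | 0          
Dave  | 3          
Eve   | 1          
Frank | 2          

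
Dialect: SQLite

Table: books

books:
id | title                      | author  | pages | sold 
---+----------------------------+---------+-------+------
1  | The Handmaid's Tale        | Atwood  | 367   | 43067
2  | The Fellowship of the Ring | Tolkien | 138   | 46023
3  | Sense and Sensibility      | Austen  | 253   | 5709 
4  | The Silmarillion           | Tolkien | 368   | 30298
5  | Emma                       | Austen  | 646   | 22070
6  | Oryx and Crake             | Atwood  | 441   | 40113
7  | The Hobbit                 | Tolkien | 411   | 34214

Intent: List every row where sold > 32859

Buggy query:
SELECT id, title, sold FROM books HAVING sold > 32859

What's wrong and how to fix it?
Bug: This is a non-aggregate query (no GROUP BY, no aggregates), so in SQLite the HAVING clause is invalid here; a row-level condition belongs in WHERE

Fix: Replace HAVING with WHERE since the condition applies to individual rows

Corrected query:
SELECT id, title, sold FROM books WHERE sold > 32859

Result:
id | title                      | sold 
---+----------------------------+------
1  | The Handmaid's Tale        | 43067
2  | The Fellowship of the Ring | 46023
6  | Oryx and Crake             | 40113
7  | The Hobbit                 | 34214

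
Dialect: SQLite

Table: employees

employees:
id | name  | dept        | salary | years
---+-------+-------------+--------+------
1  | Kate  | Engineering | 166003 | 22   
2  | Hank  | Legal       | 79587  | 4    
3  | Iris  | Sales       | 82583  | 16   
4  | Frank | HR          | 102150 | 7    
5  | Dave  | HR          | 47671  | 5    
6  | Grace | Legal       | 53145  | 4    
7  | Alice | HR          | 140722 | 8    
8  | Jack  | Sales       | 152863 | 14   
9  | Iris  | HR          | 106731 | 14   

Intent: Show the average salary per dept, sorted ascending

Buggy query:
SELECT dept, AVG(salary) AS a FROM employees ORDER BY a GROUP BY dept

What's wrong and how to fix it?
Bug: GROUP BY must precede ORDER BY

Fix: Move ORDER BY to the end, after GROUP BY

Corrected query:
SELECT dept, AVG(salary) AS a FROM employees GROUP BY dept ORDER BY a

Result:
dept        | a      
------------+--------
Legal       | 66366  
HR          | 99318.5
Sales       | 117723 
Engineering | 166003 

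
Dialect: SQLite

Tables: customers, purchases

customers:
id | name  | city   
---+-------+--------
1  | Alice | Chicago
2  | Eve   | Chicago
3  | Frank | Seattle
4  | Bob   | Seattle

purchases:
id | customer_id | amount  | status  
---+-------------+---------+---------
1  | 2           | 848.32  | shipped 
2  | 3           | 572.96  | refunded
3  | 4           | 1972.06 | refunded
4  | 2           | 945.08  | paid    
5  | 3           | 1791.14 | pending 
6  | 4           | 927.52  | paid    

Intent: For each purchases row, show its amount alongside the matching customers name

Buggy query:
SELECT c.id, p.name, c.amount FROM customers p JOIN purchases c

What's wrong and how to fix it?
Bug: Missing join condition: each purchases row is matched to all customers rows instead of just its own

Fix: Add ON c.customer_id = p.id to the JOIN

Corrected query:
SELECT c.id, p.name, c.amount FROM customers p JOIN purchases c ON c.customer_id = p.id

Result:
id | name  | amount 
---+-------+--------
1  | Eve   | 848.32 
2  | Frank | 572.96 
3  | Bob   | 1972.06
4  | Eve   | 945.08 
5  | Frank | 1791.14
6  | Bob   | 927.52 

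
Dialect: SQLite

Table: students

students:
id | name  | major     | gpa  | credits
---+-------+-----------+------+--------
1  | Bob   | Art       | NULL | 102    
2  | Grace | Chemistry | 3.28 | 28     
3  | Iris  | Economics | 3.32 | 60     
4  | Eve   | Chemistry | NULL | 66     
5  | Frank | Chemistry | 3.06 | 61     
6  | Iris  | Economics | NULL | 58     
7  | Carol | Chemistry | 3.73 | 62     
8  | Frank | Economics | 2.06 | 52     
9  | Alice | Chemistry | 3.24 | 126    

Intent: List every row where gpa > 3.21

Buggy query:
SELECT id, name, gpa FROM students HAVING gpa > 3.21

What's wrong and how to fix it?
Bug: This is a non-aggregate query (no GROUP BY, no aggregates), so in SQLite the HAVING clause is invalid here; a row-level condition belongs in WHERE

Fix: Use WHERE for row-level filtering

Corrected query:
SELECT id, name, gpa FROM students WHERE gpa > 3.21

Result:
id | name  | gpa 
---+-------+-----
2  | Grace | 3.28
3  | Iris  | 3.32
7  | Carol | 3.73
9  | Alice | 3.24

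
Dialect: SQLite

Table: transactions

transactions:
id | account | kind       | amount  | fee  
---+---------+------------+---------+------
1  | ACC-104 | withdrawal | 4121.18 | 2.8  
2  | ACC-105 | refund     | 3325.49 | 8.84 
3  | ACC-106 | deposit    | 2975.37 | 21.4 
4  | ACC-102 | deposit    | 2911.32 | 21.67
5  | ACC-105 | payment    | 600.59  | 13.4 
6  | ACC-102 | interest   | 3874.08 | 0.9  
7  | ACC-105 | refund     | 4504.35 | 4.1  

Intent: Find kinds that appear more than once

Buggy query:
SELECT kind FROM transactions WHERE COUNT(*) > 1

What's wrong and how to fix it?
Bug: WHERE can't reference COUNT(*); aggregates are computed after WHERE

Fix: Group first, then use HAVING for the count condition

Corrected query:
SELECT kind FROM transactions GROUP BY kind HAVING COUNT(*) > 1

Result:
kind   
-------
deposit
refund 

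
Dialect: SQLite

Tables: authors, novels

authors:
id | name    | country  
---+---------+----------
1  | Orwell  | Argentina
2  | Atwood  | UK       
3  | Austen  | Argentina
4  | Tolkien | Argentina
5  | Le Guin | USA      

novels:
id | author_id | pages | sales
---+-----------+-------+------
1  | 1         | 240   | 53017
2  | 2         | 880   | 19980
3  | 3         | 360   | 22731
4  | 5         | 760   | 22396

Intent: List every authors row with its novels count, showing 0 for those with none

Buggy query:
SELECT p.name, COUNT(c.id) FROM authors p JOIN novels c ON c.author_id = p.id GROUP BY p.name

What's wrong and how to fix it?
Bug: An inner join excludes parents with zero children

Fix: Switch to LEFT JOIN to retain unmatched parent rows

Corrected query:
SELECT p.name, COUNT(c.id) FROM authors p LEFT JOIN novels c ON c.author_id = p.id GROUP BY p.name

Result:
name    | COUNT(c.id)
--------+------------
Atwood  | 1          
Austen  | 1          
Le Guin | 1          
Orwell  | 1          
Tolkien | 0          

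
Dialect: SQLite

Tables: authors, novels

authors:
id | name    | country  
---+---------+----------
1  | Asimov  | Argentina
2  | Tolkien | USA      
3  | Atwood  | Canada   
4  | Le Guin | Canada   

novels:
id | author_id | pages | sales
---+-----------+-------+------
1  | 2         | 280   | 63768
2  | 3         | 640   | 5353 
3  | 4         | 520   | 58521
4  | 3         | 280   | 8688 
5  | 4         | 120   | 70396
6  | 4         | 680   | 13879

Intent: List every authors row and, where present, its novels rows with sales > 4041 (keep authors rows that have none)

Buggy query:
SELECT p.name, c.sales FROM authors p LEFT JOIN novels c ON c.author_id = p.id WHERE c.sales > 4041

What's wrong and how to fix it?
Bug: A WHERE condition on the right-hand table after LEFT JOIN drops unmatched parents

Fix: Move the right-table condition into the ON clause so unmatched parents are kept

Corrected query:
SELECT p.name, c.sales FROM authors p LEFT JOIN novels c ON c.author_id = p.id AND c.sales > 4041

Result:
name    | sales
--------+------
Asimov  | NULL 
Tolkien | 63768
Atwood  | 5353 
Atwood  | 8688 
Le Guin | 13879
Le Guin | 58521
Le Guin | 70396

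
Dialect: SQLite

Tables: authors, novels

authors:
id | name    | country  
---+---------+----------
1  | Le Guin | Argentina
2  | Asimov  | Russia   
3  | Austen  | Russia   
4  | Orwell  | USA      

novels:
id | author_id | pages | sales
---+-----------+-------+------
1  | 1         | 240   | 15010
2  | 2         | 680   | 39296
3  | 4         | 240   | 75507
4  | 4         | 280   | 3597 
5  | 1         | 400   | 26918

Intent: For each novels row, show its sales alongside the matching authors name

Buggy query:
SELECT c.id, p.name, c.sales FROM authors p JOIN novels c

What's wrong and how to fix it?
Bug: Missing join condition: each novels row is matched to all authors rows instead of just its own

Fix: Specify the join condition linking the foreign key to the parent id

Corrected query:
SELECT c.id, p.name, c.sales FROM authors p JOIN novels c ON c.author_id = p.id

Result:
id | name    | sales
---+---------+------
1  | Le Guin | 15010
2  | Asimov  | 39296
3  | Orwell  | 75507
4  | Orwell  | 3597 
5  | Le Guin | 26918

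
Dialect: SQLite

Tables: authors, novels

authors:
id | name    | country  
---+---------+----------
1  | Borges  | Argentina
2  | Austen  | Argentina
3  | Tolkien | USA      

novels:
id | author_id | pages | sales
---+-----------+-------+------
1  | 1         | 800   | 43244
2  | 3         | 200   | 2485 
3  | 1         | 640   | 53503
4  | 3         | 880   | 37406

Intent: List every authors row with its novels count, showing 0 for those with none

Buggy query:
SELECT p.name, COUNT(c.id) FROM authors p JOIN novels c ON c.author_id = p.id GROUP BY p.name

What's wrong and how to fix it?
Bug: An inner join excludes parents with zero children

Fix: Use LEFT JOIN so parents without children still appear (COUNT(c.id) gives 0)

Corrected query:
SELECT p.name, COUNT(c.id) FROM authors p LEFT JOIN novels c ON c.author_id = p.id GROUP BY p.name

Result:
name    | COUNT(c.id)
--------+------------
Austen  | 0          
Borges  | 2          
Tolkien | 2          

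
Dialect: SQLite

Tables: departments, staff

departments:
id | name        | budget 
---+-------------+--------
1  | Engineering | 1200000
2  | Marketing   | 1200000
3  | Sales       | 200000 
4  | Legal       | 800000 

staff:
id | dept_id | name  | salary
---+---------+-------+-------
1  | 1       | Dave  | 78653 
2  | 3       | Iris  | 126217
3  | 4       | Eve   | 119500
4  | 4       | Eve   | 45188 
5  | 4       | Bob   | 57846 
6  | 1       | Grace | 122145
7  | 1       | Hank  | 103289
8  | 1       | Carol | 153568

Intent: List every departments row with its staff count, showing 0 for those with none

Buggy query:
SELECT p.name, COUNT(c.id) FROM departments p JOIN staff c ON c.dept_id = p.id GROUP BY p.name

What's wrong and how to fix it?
Bug: INNER JOIN drops departments rows that have no matching staff rows

Fix: Switch to LEFT JOIN to retain unmatched parent rows

Corrected query:
SELECT p.name, COUNT(c.id) FROM departments p LEFT JOIN staff c ON c.dept_id = p.id GROUP BY p.name

Result:
name        | COUNT(c.id)
------------+------------
Engineering | 4          
Legal       | 3          
Marketing   | 0          
Sales       | 1          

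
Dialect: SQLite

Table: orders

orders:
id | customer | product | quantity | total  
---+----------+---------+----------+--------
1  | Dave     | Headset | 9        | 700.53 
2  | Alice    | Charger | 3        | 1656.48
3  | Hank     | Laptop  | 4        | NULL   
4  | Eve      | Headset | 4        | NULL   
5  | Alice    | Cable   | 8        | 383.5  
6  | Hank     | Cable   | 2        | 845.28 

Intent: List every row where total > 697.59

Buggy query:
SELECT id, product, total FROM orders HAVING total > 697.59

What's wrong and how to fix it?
Bug: HAVING filters the output of aggregation, but this query has no GROUP BY and no aggregate functions, so SQLite rejects it (HAVING clause on a non-aggregate query); the condition here is per row

Fix: Replace HAVING with WHERE since the condition applies to individual rows

Corrected query:
SELECT id, product, total FROM orders WHERE total > 697.59

Result:
id | product | total  
---+---------+--------
1  | Headset | 700.53 
2  | Charger | 1656.48
6  | Cable   | 845.28 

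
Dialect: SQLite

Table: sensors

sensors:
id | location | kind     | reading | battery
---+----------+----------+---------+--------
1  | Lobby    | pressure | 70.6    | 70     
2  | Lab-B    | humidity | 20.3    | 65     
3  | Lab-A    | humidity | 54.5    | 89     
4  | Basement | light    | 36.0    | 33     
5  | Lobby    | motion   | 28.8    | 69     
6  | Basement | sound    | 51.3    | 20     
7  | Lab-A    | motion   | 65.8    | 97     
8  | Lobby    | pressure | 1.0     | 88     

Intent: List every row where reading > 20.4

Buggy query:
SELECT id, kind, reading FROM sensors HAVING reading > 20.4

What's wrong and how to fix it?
Bug: HAVING filters the output of aggregation, but this query has no GROUP BY and no aggregate functions, so SQLite rejects it (HAVING clause on a non-aggregate query); the condition here is per row

Fix: Replace HAVING with WHERE since the condition applies to individual rows

Corrected query:
SELECT id, kind, reading FROM sensors WHERE reading > 20.4

Result:
id | kind     | reading
---+----------+--------
1  | pressure | 70.6   
3  | humidity | 54.5   
4  | light    | 36     
5  | motion   | 28.8   
6  | sound    | 51.3   
7  | motion   | 65.8   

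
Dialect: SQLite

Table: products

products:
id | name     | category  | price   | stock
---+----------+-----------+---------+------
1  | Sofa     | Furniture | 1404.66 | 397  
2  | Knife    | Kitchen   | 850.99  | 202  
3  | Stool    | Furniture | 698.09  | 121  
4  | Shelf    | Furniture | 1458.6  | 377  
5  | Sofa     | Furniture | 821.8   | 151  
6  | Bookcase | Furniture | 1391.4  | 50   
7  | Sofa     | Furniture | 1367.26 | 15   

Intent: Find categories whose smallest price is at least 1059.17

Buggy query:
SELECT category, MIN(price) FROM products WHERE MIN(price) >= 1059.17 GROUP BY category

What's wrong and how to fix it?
Bug: MIN() in WHERE is a misuse of aggregate

Fix: Use HAVING for the per-group MIN condition

Corrected query:
SELECT category, MIN(price) FROM products GROUP BY category HAVING MIN(price) >= 1059.17

Result:
(no rows)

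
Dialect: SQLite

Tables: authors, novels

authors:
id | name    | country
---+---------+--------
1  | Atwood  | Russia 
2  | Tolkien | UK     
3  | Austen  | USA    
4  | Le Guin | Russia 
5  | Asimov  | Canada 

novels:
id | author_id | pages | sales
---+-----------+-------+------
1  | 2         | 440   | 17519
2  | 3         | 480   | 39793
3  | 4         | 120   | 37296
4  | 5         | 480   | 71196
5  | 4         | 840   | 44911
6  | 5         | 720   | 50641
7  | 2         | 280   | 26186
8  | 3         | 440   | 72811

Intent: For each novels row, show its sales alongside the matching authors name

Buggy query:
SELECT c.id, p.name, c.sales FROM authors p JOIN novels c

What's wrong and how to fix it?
Bug: Missing join condition: each novels row is matched to all authors rows instead of just its own

Fix: Add ON c.author_id = p.id to the JOIN

Corrected query:
SELECT c.id, p.name, c.sales FROM authors p JOIN novels c ON c.author_id = p.id

Result:
id | name    | sales
---+---------+------
1  | Tolkien | 17519
2  | Austen  | 39793
3  | Le Guin | 37296
4  | Asimov  | 71196
5  | Le Guin | 44911
6  | Asimov  | 50641
7  | Tolkien | 26186
8  | Austen  | 72811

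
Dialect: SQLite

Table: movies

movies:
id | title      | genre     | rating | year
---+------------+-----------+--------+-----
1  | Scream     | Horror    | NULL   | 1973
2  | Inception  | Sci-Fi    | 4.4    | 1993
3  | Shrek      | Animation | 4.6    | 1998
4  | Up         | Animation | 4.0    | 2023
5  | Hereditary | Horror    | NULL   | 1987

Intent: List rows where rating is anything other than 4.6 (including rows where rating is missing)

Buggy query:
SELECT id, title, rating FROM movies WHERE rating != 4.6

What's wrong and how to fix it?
Bug: 'rating != 4.6' is unknown when rating is NULL, so NULL rows are silently excluded

Fix: Handle NULL separately with IS NULL alongside the inequality

Corrected query:
SELECT id, title, rating FROM movies WHERE rating != 4.6 OR rating IS NULL

Result:
id | title      | rating
---+------------+-------
1  | Scream     | NULL  
2  | Inception  | 4.4   
4  | Up         | 4     
5  | Hereditary | NULL  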